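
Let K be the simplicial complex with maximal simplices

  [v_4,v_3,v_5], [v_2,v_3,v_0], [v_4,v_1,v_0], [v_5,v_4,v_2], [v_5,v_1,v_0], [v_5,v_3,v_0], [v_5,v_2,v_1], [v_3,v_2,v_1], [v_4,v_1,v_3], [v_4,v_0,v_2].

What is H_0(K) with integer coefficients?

H_0 ≅ Z.

We work with the vertex ordering v_0 < v_1 < v_2 < v_3 < v_4 < v_5. The simplices of K, each written with vertices in increasing order, are:

  0-simplices (6): [v_0], [v_1], [v_2], [v_3], [v_4], [v_5]
  1-simplices (15): (15 of them)
  2-simplices (10): [v_0,v_1,v_4], [v_0,v_1,v_5], [v_0,v_2,v_3], [v_0,v_2,v_4], [v_0,v_3,v_5], [v_1,v_2,v_3], [v_1,v_2,v_5], [v_1,v_3,v_4], [v_2,v_4,v_5], [v_3,v_4,v_5]

Hence C_0 ≅ Z^6, C_1 ≅ Z^15, C_2 ≅ Z^10.

Boundary ∂_1: C_1 → C_0 maps an edge to its endpoints' difference, ∂[p,q] = q − p. For instance
  ∂[v_3,v_4] = [v_4] − [v_3].
As a 6×15 matrix over Z this has rank 5, with invariant factors (1,1,1,1,1).

Boundary ∂_2: C_2 → C_1 maps a triangle to the signed sum of its edges. For instance
  ∂[v_0,v_1,v_5] = [v_1,v_5] − [v_0,v_5] + [v_0,v_1],
  ∂[v_0,v_1,v_4] = [v_1,v_4] − [v_0,v_4] + [v_0,v_1].
This gives a 15×10 integer matrix of rank 10; reducing to Smith normal form yields diagonal entries (1,1,1,1,1,1,1,1,1,2).

From H_k ≅ ker(∂_k) / im(∂_{k+1}) we obtain:

  H_0: rank C_0 − rank ∂_1 = 6 − 5 = 1, and the invariant factors of ∂_1 are all 1, so H_0 = Z.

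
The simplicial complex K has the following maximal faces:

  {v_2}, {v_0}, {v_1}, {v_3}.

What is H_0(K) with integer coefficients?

H_0 ≅ Z^4.

Order the vertices as v_0 < v_1 < v_2 < v_3. Listing each simplex with vertices in this order, K has dimension 0 with simplices:

  0-simplices (4): [v_0], [v_1], [v_2], [v_3]

so the chain groups are C_0 ≅ Z^4.

Now H_k = ker ∂_k / im ∂_{k+1}, so:

  H_0: rank C_0 − rank ∂_1 = 4 − 0 = 4, and there is no ∂_1, so H_0 ≅ Z^4.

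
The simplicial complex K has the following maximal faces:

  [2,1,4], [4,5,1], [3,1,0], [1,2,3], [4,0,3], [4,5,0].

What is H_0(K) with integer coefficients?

We work with the vertex ordering 0 < 1 < 2 < 3 < 4 < 5. The simplices of K, each written with vertices in increasing order, are:

  0-simplices (6): [0], [1], [2], [3], [4], [5]
  1-simplices (12): [0,1], [0,3], [0,4], [0,5], [1,2], [1,3], [1,4], [1,5], [2,3], [2,4], [3,4], [4,5]
  2-simplices (6): [0,1,3], [0,3,4], [0,4,5], [1,2,3], [1,2,4], [1,4,5]

Hence C_0 ≅ Z^6, C_1 ≅ Z^12, C_2 ≅ Z^6.

The boundary map ∂_1: C_1 → C_0 maps an edge to its endpoints' difference, ∂[p,q] = q − p. For instance
  ∂[0,5] = [5] − [0].
This gives a 6×12 integer matrix of rank 5; reducing to Smith normal form yields diagonal entries (1,1,1,1,1).

The boundary map ∂_2: C_2 → C_1 sends each 2-simplex [p,q,r] to [q,r] − [p,r] + [p,q]. For instance
  ∂[0,1,3] = [1,3] − [0,3] + [0,1],
  ∂[0,4,5] = [4,5] − [0,5] + [0,4].
This gives a 12×6 integer matrix of rank 6; reducing to Smith normal form yields diagonal entries (1,1,1,1,1,1).

Reading off H_k = ker ∂_k / im ∂_{k+1}:

  H_0: rank C_0 − rank ∂_1 = 6 − 5 = 1, and the invariant factors of ∂_1 are all 1, so H_0 = Z.

H_0 = Z.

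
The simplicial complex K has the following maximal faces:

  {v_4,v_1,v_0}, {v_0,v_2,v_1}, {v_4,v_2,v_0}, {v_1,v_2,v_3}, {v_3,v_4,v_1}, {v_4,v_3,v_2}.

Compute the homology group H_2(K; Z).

H_2 ≅ Z.

We work with the vertex ordering v_0 < v_1 < v_2 < v_3 < v_4. The simplices of K, each written with vertices in increasing order, are:

  0-simplices (5): [v_0], [v_1], [v_2], [v_3], [v_4]
  1-simplices (9): [v_0,v_1], [v_0,v_2], [v_0,v_4], [v_1,v_2], [v_1,v_3], [v_1,v_4], [v_2,v_3], [v_2,v_4], [v_3,v_4]
  2-simplices (6): [v_0,v_1,v_2], [v_0,v_1,v_4], [v_0,v_2,v_4], [v_1,v_2,v_3], [v_1,v_3,v_4], [v_2,v_3,v_4]

so the chain groups are C_0 ≅ Z^5, C_1 ≅ Z^9, C_2 ≅ Z^6.

Boundary ∂_1: C_1 → C_0 is given by ∂[p,q] = [q] − [p].
The 5×9 boundary matrix has rank 4 and Smith normal form diag(1,1,1,1).

Boundary ∂_2: C_2 → C_1 sends each 2-simplex [p,q,r] to [q,r] − [p,r] + [p,q]. For instance
  ∂[v_1,v_3,v_4] = [v_3,v_4] − [v_1,v_4] + [v_1,v_3],
  ∂[v_0,v_2,v_4] = [v_2,v_4] − [v_0,v_4] + [v_0,v_2].
This gives a 9×6 integer matrix of rank 5; reducing to Smith normal form yields diagonal entries (1,1,1,1,1).

Reading off H_k = ker ∂_k / im ∂_{k+1}:

  H_2: rank ker ∂_2 − rank ∂_3 = (6 − 5) − 0 = 1, and there is no ∂_3, so H_2 = Z.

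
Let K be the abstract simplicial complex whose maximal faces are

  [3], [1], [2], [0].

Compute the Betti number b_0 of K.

b_0 = 4.

Fix the vertex order 0 < 1 < 2 < 3 and write every simplex with vertices in increasing order. Then dim K = 0 and the simplices of K are:

  0-simplices (4): [0], [1], [2], [3]

giving chain groups C_0 ≅ Z^4.

Computing H_k = (kernel of ∂_k) / (image of ∂_{k+1}):

  H_0: rank C_0 − rank ∂_1 = 4 − 0 = 4, and there is no ∂_1, so H_0 ≅ Z^4.

Hence the Betti numbers are b_0 = 4.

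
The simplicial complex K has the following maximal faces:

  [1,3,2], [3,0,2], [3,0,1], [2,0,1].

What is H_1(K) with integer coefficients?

H_1 = 0.

We work with the vertex ordering 0 < 1 < 2 < 3. The simplices of K, each written with vertices in increasing order, are:

  0-simplices (4): [0], [1], [2], [3]
  1-simplices (6): [0,1], [0,2], [0,3], [1,2], [1,3], [2,3]
  2-simplices (4): [0,1,2], [0,1,3], [0,2,3], [1,2,3]

so the chain groups are C_0 ≅ Z^4, C_1 ≅ Z^6, C_2 ≅ Z^4.

∂_1: C_1 → C_0 sends each edge [p,q] (with p < q) to q − p. For instance
  ∂[0,2] = [2] − [0].
As a 4×6 matrix over Z this has rank 3, with invariant factors (1,1,1).

The boundary map ∂_2: C_2 → C_1 sends each 2-simplex [p,q,r] to [q,r] − [p,r] + [p,q]. For instance
  ∂[0,2,3] = [2,3] − [0,3] + [0,2],
  ∂[0,1,3] = [1,3] − [0,3] + [0,1].
The resulting 6×4 matrix has rank 3, and its Smith normal form has invariant factors (1,1,1).

From H_k ≅ ker(∂_k) / im(∂_{k+1}) we obtain:

  H_1: rank ker ∂_1 − rank ∂_2 = (6 − 3) − 3 = 0, and the invariant factors of ∂_2 are all 1, so H_1 = 0.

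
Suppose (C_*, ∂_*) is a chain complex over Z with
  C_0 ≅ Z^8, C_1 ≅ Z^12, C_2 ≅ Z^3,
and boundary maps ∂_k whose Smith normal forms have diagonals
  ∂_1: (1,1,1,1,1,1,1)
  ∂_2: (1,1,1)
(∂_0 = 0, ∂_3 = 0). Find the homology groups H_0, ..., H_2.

H_0 = Z,  H_1 = Z^2,  H_2 = 0.

H_0: b_0 = 8 − 0 − 7 = 1; torsion from ∂_1 factors > 1: none. So H_0 = Z.
H_1: b_1 = 12 − 7 − 3 = 2; torsion from ∂_2 factors > 1: none. So H_1 = Z^2.
H_2: b_2 = 3 − 3 − 0 = 0; torsion from ∂_3 factors > 1: none. So H_2 = 0.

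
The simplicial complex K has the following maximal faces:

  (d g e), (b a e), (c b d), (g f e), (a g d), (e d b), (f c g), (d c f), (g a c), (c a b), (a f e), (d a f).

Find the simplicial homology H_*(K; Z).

Take the total order a < b < c < d < e < f < g on the vertex set. Then K (dimension 2) consists of the simplices:

  0-simplices (7): a, b, c, d, e, f, g
  1-simplices (18): ab, ac, ad, ae, af, ag, bc, bd, be, cd, cf, cg, de, df, dg, ef, eg, fg
  2-simplices (12): abc, abe, acg, adf, adg, aef, bcd, bde, cdf, cfg, deg, efg

giving chain groups C_0 ≅ Z^7, C_1 ≅ Z^18, C_2 ≅ Z^12.

∂_1: C_1 → C_0 maps an edge to its endpoints' difference, ∂[p,q] = q − p.
The 7×18 boundary matrix has rank 6 and Smith normal form diag(1,1,1,1,1,1).

The boundary map ∂_2: C_2 → C_1 acts by ∂[p,q,r] = [q,r] − [p,r] + [p,q]. For instance
  ∂bcd = cd − bd + bc,
  ∂cfg = fg − cg + cf.
As a 18×12 matrix over Z this has rank 12, with invariant factors (1,1,1,1,1,1,1,1,1,1,1,2).

From H_k ≅ ker(∂_k) / im(∂_{k+1}) we obtain:

  H_0: rank C_0 − rank ∂_1 = 7 − 6 = 1, and the invariant factors of ∂_1 are all 1, so H_0 = Z.
  H_1: rank ker ∂_1 − rank ∂_2 = (18 − 6) − 12 = 0, and ∂_2 has invariant factor 2 > 1, so H_1 = Z/2.
  H_2: rank ker ∂_2 − rank ∂_3 = (12 − 12) − 0 = 0, and there is no ∂_3, so H_2 = 0.

As a check, the Euler characteristic is 7 − 18 + 12 = 1, which agrees with 1 − 0 + 0 = 1.
(K is a triangulation of the real projective plane RP^2.)

H_0 = Z,  H_1 = Z/2,  H_2 = 0.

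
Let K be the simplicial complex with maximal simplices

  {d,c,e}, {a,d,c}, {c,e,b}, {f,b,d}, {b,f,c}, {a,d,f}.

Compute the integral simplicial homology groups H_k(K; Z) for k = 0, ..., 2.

H_0 = Z,  H_1 = Z,  H_2 = 0.

Order the vertices as a < b < c < d < e < f. Listing each simplex with vertices in this order, K has dimension 2 with simplices:

  0-simplices (6): a, b, c, d, e, f
  1-simplices (12): ac, ad, af, bc, bd, be, bf, cd, ce, cf, de, df
  2-simplices (6): acd, adf, bce, bcf, bdf, cde

so the chain groups are C_0 ≅ Z^6, C_1 ≅ Z^12, C_2 ≅ Z^6.

The boundary map ∂_1: C_1 → C_0 maps an edge to its endpoints' difference, ∂[p,q] = q − p.
The 6×12 boundary matrix has rank 5 and Smith normal form diag(1,1,1,1,1).

Boundary ∂_2: C_2 → C_1 maps a triangle to the signed sum of its edges. For instance
  ∂cde = de − ce + cd,
  ∂bce = ce − be + bc.
This gives a 12×6 integer matrix of rank 6; reducing to Smith normal form yields diagonal entries (1,1,1,1,1,1).

Now H_k = ker ∂_k / im ∂_{k+1}, so:

  H_0: rank C_0 − rank ∂_1 = 6 − 5 = 1, and the invariant factors of ∂_1 are all 1, so H_0 ≅ Z.
  H_1: rank ker ∂_1 − rank ∂_2 = (12 − 5) − 6 = 1, and the invariant factors of ∂_2 are all 1, so H_1 ≅ Z.
  H_2: rank ker ∂_2 − rank ∂_3 = (6 − 6) − 0 = 0, and there is no ∂_3, so H_2 ≅ 0.

(K is a triangulation of the cylinder S^1 x I.)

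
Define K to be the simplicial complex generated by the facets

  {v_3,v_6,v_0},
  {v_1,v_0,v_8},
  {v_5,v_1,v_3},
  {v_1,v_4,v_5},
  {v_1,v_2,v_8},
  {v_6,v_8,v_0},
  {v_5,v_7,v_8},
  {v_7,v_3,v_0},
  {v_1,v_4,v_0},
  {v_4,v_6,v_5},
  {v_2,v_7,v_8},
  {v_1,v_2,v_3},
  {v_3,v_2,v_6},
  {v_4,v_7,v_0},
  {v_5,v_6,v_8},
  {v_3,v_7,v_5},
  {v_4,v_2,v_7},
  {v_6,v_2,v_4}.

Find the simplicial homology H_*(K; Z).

Take the total order v_0 < v_1 < v_2 < v_3 < v_4 < v_5 < v_6 < v_7 < v_8 on the vertex set. Then K (dimension 2) consists of the simplices:

  0-simplices (9): [v_0], [v_1], [v_2], [v_3], [v_4], [v_5], [v_6], [v_7], [v_8]
  1-simplices (27): (27 of them)
  2-simplices (18): (18 of them)

so the chain groups are C_0 ≅ Z^9, C_1 ≅ Z^27, C_2 ≅ Z^18.

∂_1: C_1 → C_0 sends each edge [p,q] (with p < q) to q − p. For instance
  ∂[v_3,v_7] = [v_7] − [v_3].
This gives a 9×27 integer matrix of rank 8; reducing to Smith normal form yields diagonal entries (1,1,1,1,1,1,1,1).

Boundary ∂_2: C_2 → C_1 acts by ∂[p,q,r] = [q,r] − [p,r] + [p,q]. For instance
  ∂[v_0,v_1,v_8] = [v_1,v_8] − [v_0,v_8] + [v_0,v_1],
  ∂[v_0,v_1,v_4] = [v_1,v_4] − [v_0,v_4] + [v_0,v_1].
As a 27×18 matrix over Z this has rank 17, with invariant factors (1,1,1,1,1,1,1,1,1,1,1,1,1,1,1,1,1).

From H_k ≅ ker(∂_k) / im(∂_{k+1}) we obtain:

  H_0: rank C_0 − rank ∂_1 = 9 − 8 = 1, and the invariant factors of ∂_1 are all 1, so H_0 ≅ Z.
  H_1: rank ker ∂_1 − rank ∂_2 = (27 − 8) − 17 = 2, and the invariant factors of ∂_2 are all 1, so H_1 ≅ Z^2.
  H_2: rank ker ∂_2 − rank ∂_3 = (18 − 17) − 0 = 1, and there is no ∂_3, so H_2 ≅ Z.

H_0 = Z,  H_1 = Z^2,  H_2 = Z.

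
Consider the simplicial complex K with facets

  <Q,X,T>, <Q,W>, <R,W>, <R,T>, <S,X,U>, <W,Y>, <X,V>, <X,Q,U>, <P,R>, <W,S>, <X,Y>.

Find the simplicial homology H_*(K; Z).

Fix the vertex order P < Q < R < S < T < U < V < W < X < Y and write every simplex with vertices in increasing order. Then dim K = 2 and the simplices of K are:

  0-simplices (10): P, Q, R, S, T, U, V, W, X, Y
  1-simplices (15): PR, QT, QU, QW, QX, RT, RW, SU, SW, SX, TX, UX, VX, WY, XY
  2-simplices (3): QTX, QUX, SUX

so the chain groups are C_0 ≅ Z^10, C_1 ≅ Z^15, C_2 ≅ Z^3.

∂_1: C_1 → C_0 sends each edge [p,q] (with p < q) to q − p. For instance
  ∂RW = W − R.
The 10×15 boundary matrix has rank 9 and Smith normal form diag(1,1,1,1,1,1,1,1,1).

Boundary ∂_2: C_2 → C_1 maps a triangle to the signed sum of its edges. For instance
  ∂SUX = UX − SX + SU,
  ∂QUX = UX − QX + QU.
As a 15×3 matrix over Z this has rank 3, with invariant factors (1,1,1).

Computing H_k = (kernel of ∂_k) / (image of ∂_{k+1}):

  H_0: rank C_0 − rank ∂_1 = 10 − 9 = 1, and the invariant factors of ∂_1 are all 1, so H_0 = Z.
  H_1: rank ker ∂_1 − rank ∂_2 = (15 − 9) − 3 = 3, and the invariant factors of ∂_2 are all 1, so H_1 = Z^3.
  H_2: rank ker ∂_2 − rank ∂_3 = (3 − 3) − 0 = 0, and there is no ∂_3, so H_2 = 0.

H_0 ≅ Z,  H_1 ≅ Z^3,  H_2 = 0.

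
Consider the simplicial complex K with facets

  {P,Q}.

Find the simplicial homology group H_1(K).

K has 2 vertices, 1 edge.
rank ∂_1 = 1, rank ∂_2 = 0 ⇒ b_1 = 1 − 1 − 0 = 0. So H_1 ≅ 0.

H_1 ≅ 0.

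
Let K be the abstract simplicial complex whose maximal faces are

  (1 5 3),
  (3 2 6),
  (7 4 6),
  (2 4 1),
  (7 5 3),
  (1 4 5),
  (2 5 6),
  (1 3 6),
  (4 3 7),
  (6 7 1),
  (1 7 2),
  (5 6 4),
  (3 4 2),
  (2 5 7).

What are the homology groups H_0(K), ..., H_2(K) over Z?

H_0 = Z,  H_1 = Z^2,  H_2 = Z.

We work with the vertex ordering 1 < 2 < 3 < 4 < 5 < 6 < 7. The simplices of K, each written with vertices in increasing order, are:

  0-simplices (7): [1], [2], [3], [4], [5], [6], [7]
  1-simplices (21): [1,2], [1,3], [1,4], [1,5], [1,6], [1,7], [2,3], [2,4], [2,5], [2,6], [2,7], [3,4], [3,5], [3,6], [3,7], [4,5], [4,6], [4,7], [5,6], [5,7], [6,7]
  2-simplices (14): [1,2,4], [1,2,7], [1,3,5], [1,3,6], [1,4,5], [1,6,7], [2,3,4], [2,3,6], [2,5,6], [2,5,7], [3,4,7], [3,5,7], [4,5,6], [4,6,7]

so the chain groups are C_0 ≅ Z^7, C_1 ≅ Z^21, C_2 ≅ Z^14.

The boundary map ∂_1: C_1 → C_0 is given by ∂[p,q] = [q] − [p]. For instance
  ∂[1,2] = [2] − [1].
The 7×21 boundary matrix has rank 6 and Smith normal form diag(1,1,1,1,1,1).

The boundary map ∂_2: C_2 → C_1 sends each 2-simplex [p,q,r] to [q,r] − [p,r] + [p,q]. For instance
  ∂[1,3,6] = [3,6] − [1,6] + [1,3],
  ∂[2,3,4] = [3,4] − [2,4] + [2,3].
This gives a 21×14 integer matrix of rank 13; reducing to Smith normal form yields diagonal entries (1,1,1,1,1,1,1,1,1,1,1,1,1).

Now H_k = ker ∂_k / im ∂_{k+1}, so:

  H_0: rank C_0 − rank ∂_1 = 7 − 6 = 1, and the invariant factors of ∂_1 are all 1, so H_0 ≅ Z.
  H_1: rank ker ∂_1 − rank ∂_2 = (21 − 6) − 13 = 2, and the invariant factors of ∂_2 are all 1, so H_1 ≅ Z^2.
  H_2: rank ker ∂_2 − rank ∂_3 = (14 − 13) − 0 = 1, and there is no ∂_3, so H_2 ≅ Z.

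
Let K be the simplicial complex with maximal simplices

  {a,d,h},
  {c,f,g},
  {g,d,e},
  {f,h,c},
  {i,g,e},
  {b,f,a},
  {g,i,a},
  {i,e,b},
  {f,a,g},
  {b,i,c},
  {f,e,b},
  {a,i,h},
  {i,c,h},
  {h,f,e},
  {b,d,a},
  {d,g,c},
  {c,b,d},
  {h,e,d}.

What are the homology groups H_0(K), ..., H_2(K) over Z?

H_0 = Z,  H_1 = Z^2,  H_2 = Z.

Fix the vertex order a < b < c < d < e < f < g < h < i and write every simplex with vertices in increasing order. Then dim K = 2 and the simplices of K are:

  0-simplices (9): a, b, c, d, e, f, g, h, i
  1-simplices (27): ab, ad, af, ag, ah, ai, bc, bd, be, bf, bi, cd, cf, cg, ch, ci, de, dg, dh, ef, eg, eh, ei, fg, fh, gi, hi
  2-simplices (18): abd, abf, adh, afg, agi, ahi, bcd, bci, bef, bei, cdg, cfg, cfh, chi, deg, deh, efh, egi

Hence C_0 ≅ Z^9, C_1 ≅ Z^27, C_2 ≅ Z^18.

∂_1: C_1 → C_0 is given by ∂[p,q] = [q] − [p]. For instance
  ∂be = e − b.
The 9×27 boundary matrix has rank 8 and Smith normal form diag(1,1,1,1,1,1,1,1).

∂_2: C_2 → C_1 maps a triangle to the signed sum of its edges. For instance
  ∂efh = fh − eh + ef,
  ∂bcd = cd − bd + bc.
The 27×18 boundary matrix has rank 17 and Smith normal form diag(1,1,1,1,1,1,1,1,1,1,1,1,1,1,1,1,1).

Reading off H_k = ker ∂_k / im ∂_{k+1}:

  H_0: rank C_0 − rank ∂_1 = 9 − 8 = 1, and the invariant factors of ∂_1 are all 1, so H_0 = Z.
  H_1: rank ker ∂_1 − rank ∂_2 = (27 − 8) − 17 = 2, and the invariant factors of ∂_2 are all 1, so H_1 = Z^2.
  H_2: rank ker ∂_2 − rank ∂_3 = (18 − 17) − 0 = 1, and there is no ∂_3, so H_2 = Z.

As a check, the Euler characteristic is 9 − 27 + 18 = 0, which agrees with 1 − 2 + 1 = 0.
(K is a triangulation of the torus T^2.)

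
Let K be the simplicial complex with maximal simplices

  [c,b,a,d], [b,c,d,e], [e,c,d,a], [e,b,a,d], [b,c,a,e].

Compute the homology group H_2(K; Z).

H_2 ≅ 0.

Order the vertices as a < b < c < d < e. Listing each simplex with vertices in this order, K has dimension 3 with simplices:

  0-simplices (5): a, b, c, d, e
  1-simplices (10): ab, ac, ad, ae, bc, bd, be, cd, ce, de
  2-simplices (10): abc, abd, abe, acd, ace, ade, bcd, bce, bde, cde
  3-simplices (5): abcd, abce, abde, acde, bcde

Hence C_0 ≅ Z^5, C_1 ≅ Z^10, C_2 ≅ Z^10, C_3 ≅ Z^5.

The boundary map ∂_1: C_1 → C_0 maps an edge to its endpoints' difference, ∂[p,q] = q − p.
The resulting 5×10 matrix has rank 4, and its Smith normal form has invariant factors (1,1,1,1).

The boundary map ∂_2: C_2 → C_1 sends each 2-simplex [p,q,r] to [q,r] − [p,r] + [p,q]. For instance
  ∂cde = de − ce + cd,
  ∂ace = ce − ae + ac.
The 10×10 boundary matrix has rank 6 and Smith normal form diag(1,1,1,1,1,1).

∂_3: C_3 → C_2 sends each 3-simplex σ to the alternating sum Σ_i (−1)^i (σ with its i-th vertex removed). For instance
  ∂abde = bde − ade + abe − abd,
  ∂abcd = bcd − acd + abd − abc.
As a 10×5 matrix over Z this has rank 4, with invariant factors (1,1,1,1).

Now H_k = ker ∂_k / im ∂_{k+1}, so:

  H_2: rank ker ∂_2 − rank ∂_3 = (10 − 6) − 4 = 0, and the invariant factors of ∂_3 are all 1, so H_2 = 0.

(K is a triangulation of the 3-sphere S^3.)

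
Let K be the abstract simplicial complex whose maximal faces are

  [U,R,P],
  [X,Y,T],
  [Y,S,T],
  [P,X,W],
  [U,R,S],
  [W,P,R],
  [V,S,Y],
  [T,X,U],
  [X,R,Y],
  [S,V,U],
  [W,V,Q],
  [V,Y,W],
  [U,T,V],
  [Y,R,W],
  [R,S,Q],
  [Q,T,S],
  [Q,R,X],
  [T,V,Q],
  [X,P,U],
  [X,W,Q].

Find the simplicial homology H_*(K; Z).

Take the total order P < Q < R < S < T < U < V < W < X < Y on the vertex set. Then K (dimension 2) consists of the simplices:

  0-simplices (10): P, Q, R, S, T, U, V, W, X, Y
  1-simplices (30): PR, PU, PW, PX, QR, QS, QT, QV, QW, QX, RS, RU, RW, RX, RY, ST, SU, SV, SY, TU, TV, TX, TY, UV, UX, VW, VY, WX, WY, XY
  2-simplices (20): PRU, PRW, PUX, PWX, QRS, QRX, QST, QTV, QVW, QWX, RSU, RWY, RXY, STY, SUV, SVY, TUV, TUX, TXY, VWY

giving chain groups C_0 ≅ Z^10, C_1 ≅ Z^30, C_2 ≅ Z^20.

The boundary map ∂_1: C_1 → C_0 is given by ∂[p,q] = [q] − [p].
The resulting 10×30 matrix has rank 9, and its Smith normal form has invariant factors (1,1,1,1,1,1,1,1,1).

Boundary ∂_2: C_2 → C_1 maps a triangle to the signed sum of its edges. For instance
  ∂QST = ST − QT + QS,
  ∂QVW = VW − QW + QV.
The resulting 30×20 matrix has rank 20, and its Smith normal form has invariant factors (1,1,1,1,1,1,1,1,1,1,1,1,1,1,1,1,1,1,1,2).

Computing H_k = (kernel of ∂_k) / (image of ∂_{k+1}):

  H_0: rank C_0 − rank ∂_1 = 10 − 9 = 1, and the invariant factors of ∂_1 are all 1, so H_0 ≅ Z.
  H_1: rank ker ∂_1 − rank ∂_2 = (30 − 9) − 20 = 1, and ∂_2 has invariant factor 2 > 1, so H_1 ≅ Z ⊕ Z/2Z.
  H_2: rank ker ∂_2 − rank ∂_3 = (20 − 20) − 0 = 0, and there is no ∂_3, so H_2 ≅ 0.

H_0 ≅ Z,  H_1 ≅ Z ⊕ Z/2Z,  H_2 = 0.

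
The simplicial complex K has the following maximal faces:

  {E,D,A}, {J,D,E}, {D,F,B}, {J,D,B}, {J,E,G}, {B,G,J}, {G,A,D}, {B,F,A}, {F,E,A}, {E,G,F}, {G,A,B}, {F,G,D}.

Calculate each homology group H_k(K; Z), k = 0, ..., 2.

H_0 ≅ Z,  H_1 ≅ Z/2,  H_2 = 0.

Fix the vertex order A < B < D < E < F < G < J and write every simplex with vertices in increasing order. Then dim K = 2 and the simplices of K are:

  0-simplices (7): A, B, D, E, F, G, J
  1-simplices (18): AB, AD, AE, AF, AG, BD, BF, BG, BJ, DE, DF, DG, DJ, EF, EG, EJ, FG, GJ
  2-simplices (12): ABF, ABG, ADE, ADG, AEF, BDF, BDJ, BGJ, DEJ, DFG, EFG, EGJ

giving chain groups C_0 ≅ Z^7, C_1 ≅ Z^18, C_2 ≅ Z^12.

Boundary ∂_1: C_1 → C_0 maps an edge to its endpoints' difference, ∂[p,q] = q − p. For instance
  ∂EG = G − E.
This gives a 7×18 integer matrix of rank 6; reducing to Smith normal form yields diagonal entries (1,1,1,1,1,1).

Boundary ∂_2: C_2 → C_1 acts by ∂[p,q,r] = [q,r] − [p,r] + [p,q]. For instance
  ∂ABG = BG − AG + AB,
  ∂BGJ = GJ − BJ + BG.
The resulting 18×12 matrix has rank 12, and its Smith normal form has invariant factors (1,1,1,1,1,1,1,1,1,1,1,2).

Reading off H_k = ker ∂_k / im ∂_{k+1}:

  H_0: rank C_0 − rank ∂_1 = 7 − 6 = 1, and the invariant factors of ∂_1 are all 1, so H_0 = Z.
  H_1: rank ker ∂_1 − rank ∂_2 = (18 − 6) − 12 = 0, and ∂_2 has invariant factor 2 > 1, so H_1 = Z/2.
  H_2: rank ker ∂_2 − rank ∂_3 = (12 − 12) − 0 = 0, and there is no ∂_3, so H_2 = 0.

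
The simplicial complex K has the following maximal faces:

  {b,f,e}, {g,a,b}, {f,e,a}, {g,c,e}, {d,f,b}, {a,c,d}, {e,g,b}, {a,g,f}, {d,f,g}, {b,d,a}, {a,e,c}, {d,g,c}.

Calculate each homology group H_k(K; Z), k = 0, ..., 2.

We work with the vertex ordering a < b < c < d < e < f < g. The simplices of K, each written with vertices in increasing order, are:

  0-simplices (7): a, b, c, d, e, f, g
  1-simplices (18): ab, ac, ad, ae, af, ag, bd, be, bf, bg, cd, ce, cg, df, dg, ef, eg, fg
  2-simplices (12): abd, abg, acd, ace, aef, afg, bdf, bef, beg, cdg, ceg, dfg

so the chain groups are C_0 ≅ Z^7, C_1 ≅ Z^18, C_2 ≅ Z^12.

The boundary map ∂_1: C_1 → C_0 is given by ∂[p,q] = [q] − [p].
As a 7×18 matrix over Z this has rank 6, with invariant factors (1,1,1,1,1,1).

∂_2: C_2 → C_1 maps a triangle to the signed sum of its edges. For instance
  ∂ceg = eg − cg + ce,
  ∂afg = fg − ag + af.
The 18×12 boundary matrix has rank 12 and Smith normal form diag(1,1,1,1,1,1,1,1,1,1,1,2).

Computing H_k = (kernel of ∂_k) / (image of ∂_{k+1}):

  H_0: rank C_0 − rank ∂_1 = 7 − 6 = 1, and the invariant factors of ∂_1 are all 1, so H_0 = Z.
  H_1: rank ker ∂_1 − rank ∂_2 = (18 − 6) − 12 = 0, and ∂_2 has invariant factor 2 > 1, so H_1 = Z/2Z.
  H_2: rank ker ∂_2 − rank ∂_3 = (12 − 12) − 0 = 0, and there is no ∂_3, so H_2 = 0.

(K is a triangulation of the real projective plane RP^2.)

H_0 = Z,  H_1 = Z/2Z,  H_2 = 0.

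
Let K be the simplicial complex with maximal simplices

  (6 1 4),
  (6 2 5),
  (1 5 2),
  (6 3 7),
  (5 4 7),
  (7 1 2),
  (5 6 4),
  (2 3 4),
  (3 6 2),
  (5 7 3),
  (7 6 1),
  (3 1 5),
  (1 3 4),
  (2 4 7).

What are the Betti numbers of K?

b_0 = 1, b_1 = 2, b_2 = 1.

Order the vertices as 1 < 2 < 3 < 4 < 5 < 6 < 7. Listing each simplex with vertices in this order, K has dimension 2 with simplices:

  0-simplices (7): [1], [2], [3], [4], [5], [6], [7]
  1-simplices (21): [1,2], [1,3], [1,4], [1,5], [1,6], [1,7], [2,3], [2,4], [2,5], [2,6], [2,7], [3,4], [3,5], [3,6], [3,7], [4,5], [4,6], [4,7], [5,6], [5,7], [6,7]
  2-simplices (14): [1,2,5], [1,2,7], [1,3,4], [1,3,5], [1,4,6], [1,6,7], [2,3,4], [2,3,6], [2,4,7], [2,5,6], [3,5,7], [3,6,7], [4,5,6], [4,5,7]

giving chain groups C_0 ≅ Z^7, C_1 ≅ Z^21, C_2 ≅ Z^14.

The boundary map ∂_1: C_1 → C_0 maps an edge to its endpoints' difference, ∂[p,q] = q − p. For instance
  ∂[2,4] = [4] − [2].
The resulting 7×21 matrix has rank 6, and its Smith normal form has invariant factors (1,1,1,1,1,1).

The boundary map ∂_2: C_2 → C_1 sends each 2-simplex [p,q,r] to [q,r] − [p,r] + [p,q]. For instance
  ∂[1,3,5] = [3,5] − [1,5] + [1,3],
  ∂[1,2,5] = [2,5] − [1,5] + [1,2].
This gives a 21×14 integer matrix of rank 13; reducing to Smith normal form yields diagonal entries (1,1,1,1,1,1,1,1,1,1,1,1,1).

Now H_k = ker ∂_k / im ∂_{k+1}, so:

  H_0: rank C_0 − rank ∂_1 = 7 − 6 = 1, and the invariant factors of ∂_1 are all 1, so H_0 ≅ Z.
  H_1: rank ker ∂_1 − rank ∂_2 = (21 − 6) − 13 = 2, and the invariant factors of ∂_2 are all 1, so H_1 ≅ Z^2.
  H_2: rank ker ∂_2 − rank ∂_3 = (14 − 13) − 0 = 1, and there is no ∂_3, so H_2 ≅ Z.

As a check, the Euler characteristic is 7 − 21 + 14 = 0, which agrees with 1 − 2 + 1 = 0.
(K is a triangulation of the torus T^2.)

Hence the Betti numbers are b_0 = 1, b_1 = 2, b_2 = 1.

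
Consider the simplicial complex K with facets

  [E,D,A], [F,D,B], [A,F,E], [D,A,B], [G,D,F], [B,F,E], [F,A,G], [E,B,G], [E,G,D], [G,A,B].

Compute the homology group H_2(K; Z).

Take the total order A < B < D < E < F < G on the vertex set. Then K (dimension 2) consists of the simplices:

  0-simplices (6): A, B, D, E, F, G
  1-simplices (15): AB, AD, AE, AF, AG, BD, BE, BF, BG, DE, DF, DG, EF, EG, FG
  2-simplices (10): ABD, ABG, ADE, AEF, AFG, BDF, BEF, BEG, DEG, DFG

Hence C_0 ≅ Z^6, C_1 ≅ Z^15, C_2 ≅ Z^10.

The boundary map ∂_1: C_1 → C_0 sends each edge [p,q] (with p < q) to q − p.
The 6×15 boundary matrix has rank 5 and Smith normal form diag(1,1,1,1,1).

∂_2: C_2 → C_1 acts by ∂[p,q,r] = [q,r] − [p,r] + [p,q]. For instance
  ∂ABD = BD − AD + AB,
  ∂BEF = EF − BF + BE.
This gives a 15×10 integer matrix of rank 10; reducing to Smith normal form yields diagonal entries (1,1,1,1,1,1,1,1,1,2).

Reading off H_k = ker ∂_k / im ∂_{k+1}:

  H_2: rank ker ∂_2 − rank ∂_3 = (10 − 10) − 0 = 0, and there is no ∂_3, so H_2 ≅ 0.

H_2 = 0.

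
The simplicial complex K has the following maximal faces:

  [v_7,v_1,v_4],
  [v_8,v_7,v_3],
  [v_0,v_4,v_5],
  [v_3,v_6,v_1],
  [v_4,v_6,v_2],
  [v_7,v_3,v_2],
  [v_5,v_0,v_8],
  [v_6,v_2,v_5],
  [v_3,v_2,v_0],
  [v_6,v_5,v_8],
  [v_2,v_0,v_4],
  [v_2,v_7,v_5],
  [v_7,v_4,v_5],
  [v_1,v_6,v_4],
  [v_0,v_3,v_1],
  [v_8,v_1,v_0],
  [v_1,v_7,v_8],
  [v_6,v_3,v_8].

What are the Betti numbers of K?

b_0 = 1, b_1 = 1, b_2 = 0.

Fix the vertex order v_0 < v_1 < v_2 < v_3 < v_4 < v_5 < v_6 < v_7 < v_8 and write every simplex with vertices in increasing order. Then dim K = 2 and the simplices of K are:

  0-simplices (9): [v_0], [v_1], [v_2], [v_3], [v_4], [v_5], [v_6], [v_7], [v_8]
  1-simplices (27): (27 of them)
  2-simplices (18): (18 of them)

so the chain groups are C_0 ≅ Z^9, C_1 ≅ Z^27, C_2 ≅ Z^18.

Boundary ∂_1: C_1 → C_0 sends each edge [p,q] (with p < q) to q − p.
This gives a 9×27 integer matrix of rank 8; reducing to Smith normal form yields diagonal entries (1,1,1,1,1,1,1,1).

∂_2: C_2 → C_1 sends each 2-simplex [p,q,r] to [q,r] − [p,r] + [p,q]. For instance
  ∂[v_1,v_4,v_6] = [v_4,v_6] − [v_1,v_6] + [v_1,v_4],
  ∂[v_4,v_5,v_7] = [v_5,v_7] − [v_4,v_7] + [v_4,v_5].
As a 27×18 matrix over Z this has rank 18, with invariant factors (1,1,1,1,1,1,1,1,1,1,1,1,1,1,1,1,1,2).

Computing H_k = (kernel of ∂_k) / (image of ∂_{k+1}):

  H_0: rank C_0 − rank ∂_1 = 9 − 8 = 1, and the invariant factors of ∂_1 are all 1, so H_0 ≅ Z.
  H_1: rank ker ∂_1 − rank ∂_2 = (27 − 8) − 18 = 1, and ∂_2 has invariant factor 2 > 1, so H_1 ≅ Z ⊕ Z/2.
  H_2: rank ker ∂_2 − rank ∂_3 = (18 − 18) − 0 = 0, and there is no ∂_3, so H_2 ≅ 0.

Hence the Betti numbers are b_0 = 1, b_1 = 1, b_2 = 0.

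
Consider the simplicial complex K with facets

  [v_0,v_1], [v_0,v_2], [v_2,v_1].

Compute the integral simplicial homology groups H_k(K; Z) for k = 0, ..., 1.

H_0 ≅ Z,  H_1 ≅ Z.

Fix the vertex order v_0 < v_1 < v_2 and write every simplex with vertices in increasing order. Then dim K = 1 and the simplices of K are:

  0-simplices (3): [v_0], [v_1], [v_2]
  1-simplices (3): [v_0,v_1], [v_0,v_2], [v_1,v_2]

so the chain groups are C_0 ≅ Z^3, C_1 ≅ Z^3.

Boundary ∂_1: C_1 → C_0 sends each edge [p,q] (with p < q) to q − p. For instance
  ∂[v_1,v_2] = [v_2] − [v_1].
The resulting 3×3 matrix has rank 2, and its Smith normal form has invariant factors (1,1).

From H_k ≅ ker(∂_k) / im(∂_{k+1}) we obtain:

  H_0: rank C_0 − rank ∂_1 = 3 − 2 = 1, and the invariant factors of ∂_1 are all 1, so H_0 ≅ Z.
  H_1: rank ker ∂_1 − rank ∂_2 = (3 − 2) − 0 = 1, and there is no ∂_2, so H_1 ≅ Z.

As a check, the Euler characteristic is 3 − 3 = 0, which agrees with 1 − 1 = 0.
(K is a triangulation of the circle S^1.)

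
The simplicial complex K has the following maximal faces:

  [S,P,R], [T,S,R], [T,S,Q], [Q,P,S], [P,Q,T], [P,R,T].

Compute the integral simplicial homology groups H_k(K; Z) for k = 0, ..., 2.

H_0 ≅ Z,  H_1 = 0,  H_2 ≅ Z.

Fix the vertex order P < Q < R < S < T and write every simplex with vertices in increasing order. Then dim K = 2 and the simplices of K are:

  0-simplices (5): P, Q, R, S, T
  1-simplices (9): PQ, PR, PS, PT, QS, QT, RS, RT, ST
  2-simplices (6): PQS, PQT, PRS, PRT, QST, RST

giving chain groups C_0 ≅ Z^5, C_1 ≅ Z^9, C_2 ≅ Z^6.

The boundary map ∂_1: C_1 → C_0 sends each edge [p,q] (with p < q) to q − p. For instance
  ∂PT = T − P.
The resulting 5×9 matrix has rank 4, and its Smith normal form has invariant factors (1,1,1,1).

The boundary map ∂_2: C_2 → C_1 acts by ∂[p,q,r] = [q,r] − [p,r] + [p,q]. For instance
  ∂QST = ST − QT + QS,
  ∂PQS = QS − PS + PQ.
The resulting 9×6 matrix has rank 5, and its Smith normal form has invariant factors (1,1,1,1,1).

Now H_k = ker ∂_k / im ∂_{k+1}, so:

  H_0: rank C_0 − rank ∂_1 = 5 − 4 = 1, and the invariant factors of ∂_1 are all 1, so H_0 = Z.
  H_1: rank ker ∂_1 − rank ∂_2 = (9 − 4) − 5 = 0, and the invariant factors of ∂_2 are all 1, so H_1 = 0.
  H_2: rank ker ∂_2 − rank ∂_3 = (6 − 5) − 0 = 1, and there is no ∂_3, so H_2 = Z.

(K is a triangulation of the 2-sphere S^2.)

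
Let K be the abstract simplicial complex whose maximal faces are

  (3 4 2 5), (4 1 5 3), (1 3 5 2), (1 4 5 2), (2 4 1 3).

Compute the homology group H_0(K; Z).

Fix the vertex order 1 < 2 < 3 < 4 < 5 and write every simplex with vertices in increasing order. Then dim K = 3 and the simplices of K are:

  0-simplices (5): [1], [2], [3], [4], [5]
  1-simplices (10): [1,2], [1,3], [1,4], [1,5], [2,3], [2,4], [2,5], [3,4], [3,5], [4,5]
  2-simplices (10): [1,2,3], [1,2,4], [1,2,5], [1,3,4], [1,3,5], [1,4,5], [2,3,4], [2,3,5], [2,4,5], [3,4,5]
  3-simplices (5): [1,2,3,4], [1,2,3,5], [1,2,4,5], [1,3,4,5], [2,3,4,5]

Hence C_0 ≅ Z^5, C_1 ≅ Z^10, C_2 ≅ Z^10, C_3 ≅ Z^5.

∂_1: C_1 → C_0 maps an edge to its endpoints' difference, ∂[p,q] = q − p.
The resulting 5×10 matrix has rank 4, and its Smith normal form has invariant factors (1,1,1,1).

Boundary ∂_2: C_2 → C_1 sends each 2-simplex [p,q,r] to [q,r] − [p,r] + [p,q]. For instance
  ∂[3,4,5] = [4,5] − [3,5] + [3,4],
  ∂[1,4,5] = [4,5] − [1,5] + [1,4].
The resulting 10×10 matrix has rank 6, and its Smith normal form has invariant factors (1,1,1,1,1,1).

Boundary ∂_3: C_3 → C_2 sends each 3-simplex σ to the alternating sum Σ_i (−1)^i (σ with its i-th vertex removed). For instance
  ∂[1,2,4,5] = [2,4,5] − [1,4,5] + [1,2,5] − [1,2,4],
  ∂[1,3,4,5] = [3,4,5] − [1,4,5] + [1,3,5] − [1,3,4].
The resulting 10×5 matrix has rank 4, and its Smith normal form has invariant factors (1,1,1,1).

From H_k ≅ ker(∂_k) / im(∂_{k+1}) we obtain:

  H_0: rank C_0 − rank ∂_1 = 5 − 4 = 1, and the invariant factors of ∂_1 are all 1, so H_0 ≅ Z.

(K is a triangulation of the 3-sphere S^3.)

H_0 = Z.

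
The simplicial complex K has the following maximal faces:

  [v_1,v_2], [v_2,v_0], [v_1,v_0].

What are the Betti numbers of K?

b_0 = 1, b_1 = 1.

Take the total order v_0 < v_1 < v_2 on the vertex set. Then K (dimension 1) consists of the simplices:

  0-simplices (3): [v_0], [v_1], [v_2]
  1-simplices (3): [v_0,v_1], [v_0,v_2], [v_1,v_2]

giving chain groups C_0 ≅ Z^3, C_1 ≅ Z^3.

The boundary map ∂_1: C_1 → C_0 maps an edge to its endpoints' difference, ∂[p,q] = q − p.
The 3×3 boundary matrix has rank 2 and Smith normal form diag(1,1).

From H_k ≅ ker(∂_k) / im(∂_{k+1}) we obtain:

  H_0: rank C_0 − rank ∂_1 = 3 − 2 = 1, and the invariant factors of ∂_1 are all 1, so H_0 ≅ Z.
  H_1: rank ker ∂_1 − rank ∂_2 = (3 − 2) − 0 = 1, and there is no ∂_2, so H_1 ≅ Z.

(K is a triangulation of the circle S^1.)

Hence the Betti numbers are b_0 = 1, b_1 = 1.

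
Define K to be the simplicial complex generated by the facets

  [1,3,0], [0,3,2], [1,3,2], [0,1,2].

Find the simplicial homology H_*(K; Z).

H_0 ≅ Z,  H_1 = 0,  H_2 ≅ Z.

K has 4 vertices, 6 edges, 4 triangles.
rank ∂_0 = 0, rank ∂_1 = 3 ⇒ b_0 = 4 − 0 − 3 = 1; all invariant factors of ∂_1 are 1 so no torsion. So H_0 ≅ Z.
rank ∂_1 = 3, rank ∂_2 = 3 ⇒ b_1 = 6 − 3 − 3 = 0; all invariant factors of ∂_2 are 1 so no torsion. So H_1 ≅ 0.
rank ∂_2 = 3, rank ∂_3 = 0 ⇒ b_2 = 4 − 3 − 0 = 1. So H_2 ≅ Z.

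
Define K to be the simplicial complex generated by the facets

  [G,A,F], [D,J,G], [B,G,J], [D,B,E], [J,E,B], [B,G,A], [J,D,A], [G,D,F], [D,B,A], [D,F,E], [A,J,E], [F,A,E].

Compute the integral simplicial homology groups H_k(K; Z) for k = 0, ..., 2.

H_0 ≅ Z,  H_1 ≅ Z_2,  H_2 = 0.

Take the total order A < B < D < E < F < G < J on the vertex set. Then K (dimension 2) consists of the simplices:

  0-simplices (7): A, B, D, E, F, G, J
  1-simplices (18): AB, AD, AE, AF, AG, AJ, BD, BE, BG, BJ, DE, DF, DG, DJ, EF, EJ, FG, GJ
  2-simplices (12): ABD, ABG, ADJ, AEF, AEJ, AFG, BDE, BEJ, BGJ, DEF, DFG, DGJ

Hence C_0 ≅ Z^7, C_1 ≅ Z^18, C_2 ≅ Z^12.

Boundary ∂_1: C_1 → C_0 is given by ∂[p,q] = [q] − [p]. For instance
  ∂BD = D − B.
This gives a 7×18 integer matrix of rank 6; reducing to Smith normal form yields diagonal entries (1,1,1,1,1,1).

∂_2: C_2 → C_1 acts by ∂[p,q,r] = [q,r] − [p,r] + [p,q]. For instance
  ∂BGJ = GJ − BJ + BG,
  ∂BDE = DE − BE + BD.
As a 18×12 matrix over Z this has rank 12, with invariant factors (1,1,1,1,1,1,1,1,1,1,1,2).

Now H_k = ker ∂_k / im ∂_{k+1}, so:

  H_0: rank C_0 − rank ∂_1 = 7 − 6 = 1, and the invariant factors of ∂_1 are all 1, so H_0 ≅ Z.
  H_1: rank ker ∂_1 − rank ∂_2 = (18 − 6) − 12 = 0, and ∂_2 has invariant factor 2 > 1, so H_1 ≅ Z_2.
  H_2: rank ker ∂_2 − rank ∂_3 = (12 − 12) − 0 = 0, and there is no ∂_3, so H_2 ≅ 0.

(K is a triangulation of the real projective plane RP^2.)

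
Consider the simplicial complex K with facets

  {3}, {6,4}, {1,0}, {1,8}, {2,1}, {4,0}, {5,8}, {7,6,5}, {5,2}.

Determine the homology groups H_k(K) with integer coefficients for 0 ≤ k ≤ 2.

Take the total order 0 < 1 < 2 < 3 < 4 < 5 < 6 < 7 < 8 on the vertex set. Then K (dimension 2) consists of the simplices:

  0-simplices (9): [0], [1], [2], [3], [4], [5], [6], [7], [8]
  1-simplices (10): [0,1], [0,4], [1,2], [1,8], [2,5], [4,6], [5,6], [5,7], [5,8], [6,7]
  2-simplices (1): [5,6,7]

so the chain groups are C_0 ≅ Z^9, C_1 ≅ Z^10, C_2 ≅ Z^1.

∂_1: C_1 → C_0 is given by ∂[p,q] = [q] − [p].
The resulting 9×10 matrix has rank 7, and its Smith normal form has invariant factors (1,1,1,1,1,1,1).

∂_2: C_2 → C_1 acts by ∂[p,q,r] = [q,r] − [p,r] + [p,q]. For instance
  ∂[5,6,7] = [6,7] − [5,7] + [5,6].
This gives a 10×1 integer matrix of rank 1; reducing to Smith normal form yields diagonal entries (1).

Computing H_k = (kernel of ∂_k) / (image of ∂_{k+1}):

  H_0: rank C_0 − rank ∂_1 = 9 − 7 = 2, and the invariant factors of ∂_1 are all 1, so H_0 = Z^2.
  H_1: rank ker ∂_1 − rank ∂_2 = (10 − 7) − 1 = 2, and the invariant factors of ∂_2 are all 1, so H_1 = Z^2.
  H_2: rank ker ∂_2 − rank ∂_3 = (1 − 1) − 0 = 0, and there is no ∂_3, so H_2 = 0.

As a check, the Euler characteristic is 9 − 10 + 1 = 0, which agrees with 2 − 2 + 0 = 0.

H_0 = Z^2,  H_1 = Z^2,  H_2 = 0.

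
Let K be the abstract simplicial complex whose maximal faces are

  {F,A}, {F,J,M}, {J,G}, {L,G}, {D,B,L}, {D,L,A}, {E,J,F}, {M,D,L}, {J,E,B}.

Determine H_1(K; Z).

H_1 ≅ Z^3.

Take the total order A < B < D < E < F < G < J < L < M on the vertex set. Then K (dimension 2) consists of the simplices:

  0-simplices (9): A, B, D, E, F, G, J, L, M
  1-simplices (17): AD, AF, AL, BD, BE, BJ, BL, DL, DM, EF, EJ, FJ, FM, GJ, GL, JM, LM
  2-simplices (6): ADL, BDL, BEJ, DLM, EFJ, FJM

Hence C_0 ≅ Z^9, C_1 ≅ Z^17, C_2 ≅ Z^6.

∂_1: C_1 → C_0 maps an edge to its endpoints' difference, ∂[p,q] = q − p.
As a 9×17 matrix over Z this has rank 8, with invariant factors (1,1,1,1,1,1,1,1).

The boundary map ∂_2: C_2 → C_1 maps a triangle to the signed sum of its edges. For instance
  ∂DLM = LM − DM + DL,
  ∂FJM = JM − FM + FJ.
As a 17×6 matrix over Z this has rank 6, with invariant factors (1,1,1,1,1,1).

From H_k ≅ ker(∂_k) / im(∂_{k+1}) we obtain:

  H_1: rank ker ∂_1 − rank ∂_2 = (17 − 8) − 6 = 3, and the invariant factors of ∂_2 are all 1, so H_1 = Z^3.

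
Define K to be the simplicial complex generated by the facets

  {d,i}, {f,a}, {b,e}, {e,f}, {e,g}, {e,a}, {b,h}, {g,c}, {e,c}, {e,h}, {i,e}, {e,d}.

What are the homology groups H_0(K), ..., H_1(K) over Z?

H_0 ≅ Z,  H_1 ≅ Z^4.

K has 9 vertices, 12 edges.
rank ∂_0 = 0, rank ∂_1 = 8 ⇒ b_0 = 9 − 0 − 8 = 1; all invariant factors of ∂_1 are 1 so no torsion. So H_0 = Z.
rank ∂_1 = 8, rank ∂_2 = 0 ⇒ b_1 = 12 − 8 − 0 = 4. So H_1 = Z^4.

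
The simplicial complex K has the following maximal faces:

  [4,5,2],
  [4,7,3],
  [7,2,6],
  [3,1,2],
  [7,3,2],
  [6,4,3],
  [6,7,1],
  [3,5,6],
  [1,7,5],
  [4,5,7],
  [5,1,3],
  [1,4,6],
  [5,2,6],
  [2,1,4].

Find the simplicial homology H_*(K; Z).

H_0 = Z,  H_1 = Z^2,  H_2 = Z.

We work with the vertex ordering 1 < 2 < 3 < 4 < 5 < 6 < 7. The simplices of K, each written with vertices in increasing order, are:

  0-simplices (7): [1], [2], [3], [4], [5], [6], [7]
  1-simplices (21): [1,2], [1,3], [1,4], [1,5], [1,6], [1,7], [2,3], [2,4], [2,5], [2,6], [2,7], [3,4], [3,5], [3,6], [3,7], [4,5], [4,6], [4,7], [5,6], [5,7], [6,7]
  2-simplices (14): [1,2,3], [1,2,4], [1,3,5], [1,4,6], [1,5,7], [1,6,7], [2,3,7], [2,4,5], [2,5,6], [2,6,7], [3,4,6], [3,4,7], [3,5,6], [4,5,7]

so the chain groups are C_0 ≅ Z^7, C_1 ≅ Z^21, C_2 ≅ Z^14.

Boundary ∂_1: C_1 → C_0 maps an edge to its endpoints' difference, ∂[p,q] = q − p. For instance
  ∂[1,5] = [5] − [1].
As a 7×21 matrix over Z this has rank 6, with invariant factors (1,1,1,1,1,1).

∂_2: C_2 → C_1 sends each 2-simplex [p,q,r] to [q,r] − [p,r] + [p,q]. For instance
  ∂[2,5,6] = [5,6] − [2,6] + [2,5],
  ∂[3,5,6] = [5,6] − [3,6] + [3,5].
The 21×14 boundary matrix has rank 13 and Smith normal form diag(1,1,1,1,1,1,1,1,1,1,1,1,1).

From H_k ≅ ker(∂_k) / im(∂_{k+1}) we obtain:

  H_0: rank C_0 − rank ∂_1 = 7 − 6 = 1, and the invariant factors of ∂_1 are all 1, so H_0 ≅ Z.
  H_1: rank ker ∂_1 − rank ∂_2 = (21 − 6) − 13 = 2, and the invariant factors of ∂_2 are all 1, so H_1 ≅ Z^2.
  H_2: rank ker ∂_2 − rank ∂_3 = (14 − 13) − 0 = 1, and there is no ∂_3, so H_2 ≅ Z.

(K is a triangulation of the torus T^2.)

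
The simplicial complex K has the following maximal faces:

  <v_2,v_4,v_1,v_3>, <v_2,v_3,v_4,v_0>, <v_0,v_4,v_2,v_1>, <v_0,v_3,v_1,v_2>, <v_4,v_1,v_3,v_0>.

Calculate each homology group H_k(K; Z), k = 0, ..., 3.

H_0 ≅ Z,  H_1 = 0,  H_2 = 0,  H_3 ≅ Z.

Order the vertices as v_0 < v_1 < v_2 < v_3 < v_4. Listing each simplex with vertices in this order, K has dimension 3 with simplices:

  0-simplices (5): [v_0], [v_1], [v_2], [v_3], [v_4]
  1-simplices (10): [v_0,v_1], [v_0,v_2], [v_0,v_3], [v_0,v_4], [v_1,v_2], [v_1,v_3], [v_1,v_4], [v_2,v_3], [v_2,v_4], [v_3,v_4]
  2-simplices (10): [v_0,v_1,v_2], [v_0,v_1,v_3], [v_0,v_1,v_4], [v_0,v_2,v_3], [v_0,v_2,v_4], [v_0,v_3,v_4], [v_1,v_2,v_3], [v_1,v_2,v_4], [v_1,v_3,v_4], [v_2,v_3,v_4]
  3-simplices (5): [v_0,v_1,v_2,v_3], [v_0,v_1,v_2,v_4], [v_0,v_1,v_3,v_4], [v_0,v_2,v_3,v_4], [v_1,v_2,v_3,v_4]

giving chain groups C_0 ≅ Z^5, C_1 ≅ Z^10, C_2 ≅ Z^10, C_3 ≅ Z^5.

Boundary ∂_1: C_1 → C_0 sends each edge [p,q] (with p < q) to q − p. For instance
  ∂[v_0,v_2] = [v_2] − [v_0].
As a 5×10 matrix over Z this has rank 4, with invariant factors (1,1,1,1).

The boundary map ∂_2: C_2 → C_1 maps a triangle to the signed sum of its edges. For instance
  ∂[v_1,v_3,v_4] = [v_3,v_4] − [v_1,v_4] + [v_1,v_3],
  ∂[v_0,v_1,v_3] = [v_1,v_3] − [v_0,v_3] + [v_0,v_1].
The 10×10 boundary matrix has rank 6 and Smith normal form diag(1,1,1,1,1,1).

Boundary ∂_3: C_3 → C_2 sends each 3-simplex σ to the alternating sum Σ_i (−1)^i (σ with its i-th vertex removed). For instance
  ∂[v_1,v_2,v_3,v_4] = [v_2,v_3,v_4] − [v_1,v_3,v_4] + [v_1,v_2,v_4] − [v_1,v_2,v_3],
  ∂[v_0,v_2,v_3,v_4] = [v_2,v_3,v_4] − [v_0,v_3,v_4] + [v_0,v_2,v_4] − [v_0,v_2,v_3].
The 10×5 boundary matrix has rank 4 and Smith normal form diag(1,1,1,1).

Computing H_k = (kernel of ∂_k) / (image of ∂_{k+1}):

  H_0: rank C_0 − rank ∂_1 = 5 − 4 = 1, and the invariant factors of ∂_1 are all 1, so H_0 = Z.
  H_1: rank ker ∂_1 − rank ∂_2 = (10 − 4) − 6 = 0, and the invariant factors of ∂_2 are all 1, so H_1 = 0.
  H_2: rank ker ∂_2 − rank ∂_3 = (10 − 6) − 4 = 0, and the invariant factors of ∂_3 are all 1, so H_2 = 0.
  H_3: rank ker ∂_3 − rank ∂_4 = (5 − 4) − 0 = 1, and there is no ∂_4, so H_3 = Z.

As a check, the Euler characteristic is 5 − 10 + 10 − 5 = 0, which agrees with 1 − 0 + 0 − 1 = 0.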